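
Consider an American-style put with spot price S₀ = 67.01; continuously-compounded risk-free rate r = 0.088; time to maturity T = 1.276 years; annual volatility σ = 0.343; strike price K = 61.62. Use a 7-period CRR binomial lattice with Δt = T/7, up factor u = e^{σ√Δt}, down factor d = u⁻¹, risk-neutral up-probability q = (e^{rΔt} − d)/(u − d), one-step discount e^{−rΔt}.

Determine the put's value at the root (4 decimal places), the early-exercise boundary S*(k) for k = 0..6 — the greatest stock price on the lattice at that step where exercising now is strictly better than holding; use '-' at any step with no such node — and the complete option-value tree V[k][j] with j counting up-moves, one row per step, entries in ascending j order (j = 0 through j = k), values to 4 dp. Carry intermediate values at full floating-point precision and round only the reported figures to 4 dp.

price = 5.2332
boundary = - - - 43.1858 37.3028 43.1858 49.9966
tree:
5.2332
8.2265 2.6164
12.5408 4.4761 0.9708
18.4342 7.4584 1.8457 0.1885
24.3172 12.0069 3.4667 0.3978 0.0000
29.3988 18.4342 6.4119 0.8395 0.0000 0.0000
33.7882 24.3172 11.6234 1.7715 0.0000 0.0000 0.0000
37.5796 29.3988 18.4342 3.7385 0.0000 0.0000 0.0000 0.0000

Δt=0.18229  u=1.15771  d=0.86377  q=0.51847  discount=0.98409
step 7 (expiry): payoffs max(K−S,0) = 37.5796 29.3988 18.4342 3.7385 0.0000 0.0000 0.0000 0.0000
step 6: (k=6,j=0): S=27.8318, (K−S)⁺=33.7882, hold=32.8076 ⇒ V=33.7882 exercise | (k=6,j=1): S=37.3028, (K−S)⁺=24.3172, hold=23.3367 ⇒ V=24.3172 exercise | (k=6,j=2): S=49.9966, (K−S)⁺=11.6234, hold=10.6428 ⇒ V=11.6234 exercise | (k=6,j=3): S=67.0100, (K−S)⁺=0.0000, hold=1.7715 ⇒ V=1.7715 continue | (k=6,j=4): S=89.8129, (K−S)⁺=0.0000, hold=0.0000 ⇒ V=0.0000 continue | (k=6,j=5): S=120.3755, (K−S)⁺=0.0000, hold=0.0000 ⇒ V=0.0000 continue | (k=6,j=6): S=161.3383, (K−S)⁺=0.0000, hold=0.0000 ⇒ V=0.0000 continue  boundary S*=49.9966
step 5: (k=5,j=0): S=32.2212, (K−S)⁺=29.3988, hold=28.4183 ⇒ V=29.3988 exercise | (k=5,j=1): S=43.1858, (K−S)⁺=18.4342, hold=17.4537 ⇒ V=18.4342 exercise | (k=5,j=2): S=57.8815, (K−S)⁺=3.7385, hold=6.4119 ⇒ V=6.4119 continue | (k=5,j=3): S=77.5781, (K−S)⁺=0.0000, hold=0.8395 ⇒ V=0.8395 continue | (k=5,j=4): S=103.9773, (K−S)⁺=0.0000, hold=0.0000 ⇒ V=0.0000 continue | (k=5,j=5): S=139.3599, (K−S)⁺=0.0000, hold=0.0000 ⇒ V=0.0000 continue  boundary S*=43.1858
step 4: (k=4,j=0): S=37.3028, (K−S)⁺=24.3172, hold=23.3367 ⇒ V=24.3172 exercise | (k=4,j=1): S=49.9966, (K−S)⁺=11.6234, hold=12.0069 ⇒ V=12.0069 continue | (k=4,j=2): S=67.0100, (K−S)⁺=0.0000, hold=3.4667 ⇒ V=3.4667 continue | (k=4,j=3): S=89.8129, (K−S)⁺=0.0000, hold=0.3978 ⇒ V=0.3978 continue | (k=4,j=4): S=120.3755, (K−S)⁺=0.0000, hold=0.0000 ⇒ V=0.0000 continue  boundary S*=37.3028
step 3: (k=3,j=0): S=43.1858, (K−S)⁺=18.4342, hold=17.6493 ⇒ V=18.4342 exercise | (k=3,j=1): S=57.8815, (K−S)⁺=3.7385, hold=7.4584 ⇒ V=7.4584 continue | (k=3,j=2): S=77.5781, (K−S)⁺=0.0000, hold=1.8457 ⇒ V=1.8457 continue | (k=3,j=3): S=103.9773, (K−S)⁺=0.0000, hold=0.1885 ⇒ V=0.1885 continue  boundary S*=43.1858
step 2: (k=2,j=0): S=49.9966, (K−S)⁺=11.6234, hold=12.5408 ⇒ V=12.5408 continue | (k=2,j=1): S=67.0100, (K−S)⁺=0.0000, hold=4.4761 ⇒ V=4.4761 continue | (k=2,j=2): S=89.8129, (K−S)⁺=0.0000, hold=0.9708 ⇒ V=0.9708 continue  boundary S*=-
step 1: (k=1,j=0): S=57.8815, (K−S)⁺=3.7385, hold=8.2265 ⇒ V=8.2265 continue | (k=1,j=1): S=77.5781, (K−S)⁺=0.0000, hold=2.6164 ⇒ V=2.6164 continue  boundary S*=-
step 0: (k=0,j=0): S=67.0100, (K−S)⁺=0.0000, hold=5.2332 ⇒ V=5.2332 continue  boundary S*=-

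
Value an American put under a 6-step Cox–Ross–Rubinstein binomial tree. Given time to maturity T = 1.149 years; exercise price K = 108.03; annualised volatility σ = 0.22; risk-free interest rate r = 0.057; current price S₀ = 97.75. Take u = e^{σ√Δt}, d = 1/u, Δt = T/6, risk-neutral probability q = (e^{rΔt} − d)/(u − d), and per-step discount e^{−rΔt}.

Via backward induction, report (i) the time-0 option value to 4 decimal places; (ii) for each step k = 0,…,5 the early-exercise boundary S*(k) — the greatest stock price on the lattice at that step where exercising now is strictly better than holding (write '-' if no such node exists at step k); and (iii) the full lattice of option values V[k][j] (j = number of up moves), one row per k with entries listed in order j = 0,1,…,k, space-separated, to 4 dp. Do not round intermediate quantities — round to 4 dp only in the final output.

price = 12.8599
boundary = - 88.7781 80.6296 88.7781 80.6296 88.7781
tree:
12.8599
19.2519 7.5212
27.4004 12.2817 3.5029
34.8009 19.2519 6.4241 1.0142
41.5222 27.4004 11.3993 2.1948 0.0000
47.6266 34.8009 19.2519 4.7500 0.0000 0.0000
53.1707 41.5222 27.4004 10.2800 0.0000 0.0000 0.0000

Δt=0.19150  u=1.10106  d=0.90822  q=0.53286  discount=0.98914
step 6 (expiry): payoffs max(K−S,0) = 53.1707 41.5222 27.4004 10.2800 0.0000 0.0000 0.0000
step 5: (k=5,j=0): S=60.4034, (K−S)⁺=47.6266, hold=46.4538 ⇒ V=47.6266 exercise | (k=5,j=1): S=73.2291, (K−S)⁺=34.8009, hold=33.6281 ⇒ V=34.8009 exercise | (k=5,j=2): S=88.7781, (K−S)⁺=19.2519, hold=18.0791 ⇒ V=19.2519 exercise | (k=5,j=3): S=107.6286, (K−S)⁺=0.4014, hold=4.7500 ⇒ V=4.7500 continue | (k=5,j=4): S=130.4818, (K−S)⁺=0.0000, hold=0.0000 ⇒ V=0.0000 continue | (k=5,j=5): S=158.1875, (K−S)⁺=0.0000, hold=0.0000 ⇒ V=0.0000 continue  boundary S*=88.7781
step 4: (k=4,j=0): S=66.5078, (K−S)⁺=41.5222, hold=40.3494 ⇒ V=41.5222 exercise | (k=4,j=1): S=80.6296, (K−S)⁺=27.4004, hold=26.2276 ⇒ V=27.4004 exercise | (k=4,j=2): S=97.7500, (K−S)⁺=10.2800, hold=11.3993 ⇒ V=11.3993 continue | (k=4,j=3): S=118.5056, (K−S)⁺=0.0000, hold=2.1948 ⇒ V=2.1948 continue | (k=4,j=4): S=143.6683, (K−S)⁺=0.0000, hold=0.0000 ⇒ V=0.0000 continue  boundary S*=80.6296
step 3: (k=3,j=0): S=73.2291, (K−S)⁺=34.8009, hold=33.6281 ⇒ V=34.8009 exercise | (k=3,j=1): S=88.7781, (K−S)⁺=19.2519, hold=18.6691 ⇒ V=19.2519 exercise | (k=3,j=2): S=107.6286, (K−S)⁺=0.4014, hold=6.4241 ⇒ V=6.4241 continue | (k=3,j=3): S=130.4818, (K−S)⁺=0.0000, hold=1.0142 ⇒ V=1.0142 continue  boundary S*=88.7781
step 2: (k=2,j=0): S=80.6296, (K−S)⁺=27.4004, hold=26.2276 ⇒ V=27.4004 exercise | (k=2,j=1): S=97.7500, (K−S)⁺=10.2800, hold=12.2817 ⇒ V=12.2817 continue | (k=2,j=2): S=118.5056, (K−S)⁺=0.0000, hold=3.5029 ⇒ V=3.5029 continue  boundary S*=80.6296
step 1: (k=1,j=0): S=88.7781, (K−S)⁺=19.2519, hold=19.1342 ⇒ V=19.2519 exercise | (k=1,j=1): S=107.6286, (K−S)⁺=0.4014, hold=7.5212 ⇒ V=7.5212 continue  boundary S*=88.7781
step 0: (k=0,j=0): S=97.7500, (K−S)⁺=10.2800, hold=12.8599 ⇒ V=12.8599 continue  boundary S*=-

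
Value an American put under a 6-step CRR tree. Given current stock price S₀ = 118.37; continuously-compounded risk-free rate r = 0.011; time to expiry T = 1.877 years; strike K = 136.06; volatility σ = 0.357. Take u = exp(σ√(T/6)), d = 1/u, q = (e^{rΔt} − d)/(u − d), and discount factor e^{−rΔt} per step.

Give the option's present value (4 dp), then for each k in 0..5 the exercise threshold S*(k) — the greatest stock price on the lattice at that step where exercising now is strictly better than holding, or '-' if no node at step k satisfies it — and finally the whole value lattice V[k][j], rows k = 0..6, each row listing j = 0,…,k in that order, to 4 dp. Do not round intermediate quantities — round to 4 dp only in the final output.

price = 33.6861
boundary = - - - 65.0261 79.3973 96.9446
tree:
33.6861
44.8369 20.7868
57.6057 30.1130 9.9426
71.0339 42.1999 16.0828 2.7750
82.8038 56.6627 25.4581 5.1454 0.0000
92.4434 71.0339 39.1154 9.5406 0.0000 0.0000
100.3382 82.8038 56.6627 17.6900 0.0000 0.0000 0.0000

Δt=0.31283  u=1.22101  d=0.81900  q=0.45882  discount=0.99656
step 6 (expiry): payoffs max(K−S,0) = 100.3382 82.8038 56.6627 17.6900 0.0000 0.0000 0.0000
step 5: (k=5,j=0): S=43.6166, (K−S)⁺=92.4434, hold=91.9760 ⇒ V=92.4434 exercise | (k=5,j=1): S=65.0261, (K−S)⁺=71.0339, hold=70.5665 ⇒ V=71.0339 exercise | (k=5,j=2): S=96.9446, (K−S)⁺=39.1154, hold=38.6480 ⇒ V=39.1154 exercise | (k=5,j=3): S=144.5305, (K−S)⁺=0.0000, hold=9.5406 ⇒ V=9.5406 continue | (k=5,j=4): S=215.4743, (K−S)⁺=0.0000, hold=0.0000 ⇒ V=0.0000 continue | (k=5,j=5): S=321.2413, (K−S)⁺=0.0000, hold=0.0000 ⇒ V=0.0000 continue  boundary S*=96.9446
step 4: (k=4,j=0): S=53.2562, (K−S)⁺=82.8038, hold=82.3364 ⇒ V=82.8038 exercise | (k=4,j=1): S=79.3973, (K−S)⁺=56.6627, hold=56.1953 ⇒ V=56.6627 exercise | (k=4,j=2): S=118.3700, (K−S)⁺=17.6900, hold=25.4581 ⇒ V=25.4581 continue | (k=4,j=3): S=176.4727, (K−S)⁺=0.0000, hold=5.1454 ⇒ V=5.1454 continue | (k=4,j=4): S=263.0955, (K−S)⁺=0.0000, hold=0.0000 ⇒ V=0.0000 continue  boundary S*=79.3973
step 3: (k=3,j=0): S=65.0261, (K−S)⁺=71.0339, hold=70.5665 ⇒ V=71.0339 exercise | (k=3,j=1): S=96.9446, (K−S)⁺=39.1154, hold=42.1999 ⇒ V=42.1999 continue | (k=3,j=2): S=144.5305, (K−S)⁺=0.0000, hold=16.0828 ⇒ V=16.0828 continue | (k=3,j=3): S=215.4743, (K−S)⁺=0.0000, hold=2.7750 ⇒ V=2.7750 continue  boundary S*=65.0261
step 2: (k=2,j=0): S=79.3973, (K−S)⁺=56.6627, hold=57.6057 ⇒ V=57.6057 continue | (k=2,j=1): S=118.3700, (K−S)⁺=17.6900, hold=30.1130 ⇒ V=30.1130 continue | (k=2,j=2): S=176.4727, (K−S)⁺=0.0000, hold=9.9426 ⇒ V=9.9426 continue  boundary S*=-
step 1: (k=1,j=0): S=96.9446, (K−S)⁺=39.1154, hold=44.8369 ⇒ V=44.8369 continue | (k=1,j=1): S=144.5305, (K−S)⁺=0.0000, hold=20.7868 ⇒ V=20.7868 continue  boundary S*=-
step 0: (k=0,j=0): S=118.3700, (K−S)⁺=17.6900, hold=33.6861 ⇒ V=33.6861 continue  boundary S*=-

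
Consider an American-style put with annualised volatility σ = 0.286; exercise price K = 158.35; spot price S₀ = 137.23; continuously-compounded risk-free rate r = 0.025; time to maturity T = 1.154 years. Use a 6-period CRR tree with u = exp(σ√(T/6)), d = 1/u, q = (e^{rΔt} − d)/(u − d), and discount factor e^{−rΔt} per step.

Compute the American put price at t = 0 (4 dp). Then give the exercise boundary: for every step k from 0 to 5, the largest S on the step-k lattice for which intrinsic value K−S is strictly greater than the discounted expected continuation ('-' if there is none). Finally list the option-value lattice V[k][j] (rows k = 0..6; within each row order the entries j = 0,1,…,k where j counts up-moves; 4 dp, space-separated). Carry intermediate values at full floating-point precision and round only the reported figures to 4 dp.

price = 28.7276
boundary = - - 106.7835 94.1958 106.7835 121.0533
tree:
28.7276
39.2390 17.9765
51.5665 26.6849 9.0119
64.1542 38.0502 15.0170 2.7966
75.2581 51.5665 24.2364 5.4868 0.0000
85.0530 64.1542 37.2967 10.7648 0.0000 0.0000
93.6933 75.2581 51.5665 21.1200 0.0000 0.0000 0.0000

params: Δt=0.19233 u=1.13363 d=0.88212 q=0.48785 e^(-rΔt)=0.99520
t_6 payoffs: 93.6933 75.2581 51.5665 21.1200 0.0000 0.0000 0.0000
t_5: node(5,0) S=73.2970 payoff=85.0530 vs cont=84.2934 → 85.0530 [stop]  node(5,1) S=94.1958 payoff=64.1542 vs cont=63.3946 → 64.1542 [stop]  node(5,2) S=121.0533 payoff=37.2967 vs cont=36.5372 → 37.2967 [stop]  node(5,3) S=155.5685 payoff=2.7815 vs cont=10.7648 → 10.7648 [wait]  node(5,4) S=199.9248 payoff=0.0000 vs cont=0.0000 → 0.0000 [wait]  node(5,5) S=256.9282 payoff=0.0000 vs cont=0.0000 → 0.0000 [wait]  ⇒ S*(5)=121.0533
t_4: node(4,0) S=83.0919 payoff=75.2581 vs cont=74.4985 → 75.2581 [stop]  node(4,1) S=106.7835 payoff=51.5665 vs cont=50.8070 → 51.5665 [stop]  node(4,2) S=137.2300 payoff=21.1200 vs cont=24.2364 → 24.2364 [wait]  node(4,3) S=176.3576 payoff=0.0000 vs cont=5.4868 → 5.4868 [wait]  node(4,4) S=226.6414 payoff=0.0000 vs cont=0.0000 → 0.0000 [wait]  ⇒ S*(4)=106.7835
t_3: node(3,0) S=94.1958 payoff=64.1542 vs cont=63.3946 → 64.1542 [stop]  node(3,1) S=121.0533 payoff=37.2967 vs cont=38.0502 → 38.0502 [wait]  node(3,2) S=155.5685 payoff=2.7815 vs cont=15.0170 → 15.0170 [wait]  node(3,3) S=199.9248 payoff=0.0000 vs cont=2.7966 → 2.7966 [wait]  ⇒ S*(3)=94.1958
t_2: node(2,0) S=106.7835 payoff=51.5665 vs cont=51.1728 → 51.5665 [stop]  node(2,1) S=137.2300 payoff=21.1200 vs cont=26.6849 → 26.6849 [wait]  node(2,2) S=176.3576 payoff=0.0000 vs cont=9.0119 → 9.0119 [wait]  ⇒ S*(2)=106.7835
t_1: node(1,0) S=121.0533 payoff=37.2967 vs cont=39.2390 → 39.2390 [wait]  node(1,1) S=155.5685 payoff=2.7815 vs cont=17.9765 → 17.9765 [wait]  ⇒ S*(1)=-
t_0: node(0,0) S=137.2300 payoff=21.1200 vs cont=28.7276 → 28.7276 [wait]  ⇒ S*(0)=-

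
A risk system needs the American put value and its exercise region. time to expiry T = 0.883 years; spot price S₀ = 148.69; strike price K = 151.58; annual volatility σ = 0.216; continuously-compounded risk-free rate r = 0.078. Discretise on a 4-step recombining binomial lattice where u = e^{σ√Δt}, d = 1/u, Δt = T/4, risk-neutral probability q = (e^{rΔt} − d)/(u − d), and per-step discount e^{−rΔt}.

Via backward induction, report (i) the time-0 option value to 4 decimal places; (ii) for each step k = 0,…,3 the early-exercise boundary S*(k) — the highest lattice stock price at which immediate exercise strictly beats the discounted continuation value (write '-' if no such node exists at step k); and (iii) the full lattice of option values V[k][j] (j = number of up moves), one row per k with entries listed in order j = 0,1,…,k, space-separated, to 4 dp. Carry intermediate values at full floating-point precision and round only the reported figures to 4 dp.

Δt=0.22075, u=1.10681, d=0.90349, q=0.56007, disc=e^(-rΔt)=0.98293
k=4 terminal: V=max(K-S,0) → 52.5006 30.2041 2.8900 0.0000 0.0000
k=3: j=0 S=109.6625 intr=41.9175 cont=39.3299 V=41.9175[EX]; j=1 S=134.3406 intr=17.2394 cont=14.6518 V=17.2394[EX]; j=2 S=164.5722 intr=0.0000 cont=1.2497 V=1.2497[hold]; j=3 S=201.6070 intr=0.0000 cont=0.0000 V=0.0000[hold]  S*(3)=134.3406
k=2: j=0 S=121.3759 intr=30.2041 cont=27.6164 V=30.2041[EX]; j=1 S=148.6900 intr=2.8900 cont=8.1426 V=8.1426[hold]; j=2 S=182.1508 intr=0.0000 cont=0.5404 V=0.5404[hold]  S*(2)=121.3759
k=1: j=0 S=134.3406 intr=17.2394 cont=17.5434 V=17.5434[hold]; j=1 S=164.5722 intr=0.0000 cont=3.8185 V=3.8185[hold]  S*(1)=-
k=0: j=0 S=148.6900 intr=2.8900 cont=9.6883 V=9.6883[hold]  S*(0)=-

price = 9.6883
boundary = - - 121.3759 134.3406
tree:
9.6883
17.5434 3.8185
30.2041 8.1426 0.5404
41.9175 17.2394 1.2497 0.0000
52.5006 30.2041 2.8900 0.0000 0.0000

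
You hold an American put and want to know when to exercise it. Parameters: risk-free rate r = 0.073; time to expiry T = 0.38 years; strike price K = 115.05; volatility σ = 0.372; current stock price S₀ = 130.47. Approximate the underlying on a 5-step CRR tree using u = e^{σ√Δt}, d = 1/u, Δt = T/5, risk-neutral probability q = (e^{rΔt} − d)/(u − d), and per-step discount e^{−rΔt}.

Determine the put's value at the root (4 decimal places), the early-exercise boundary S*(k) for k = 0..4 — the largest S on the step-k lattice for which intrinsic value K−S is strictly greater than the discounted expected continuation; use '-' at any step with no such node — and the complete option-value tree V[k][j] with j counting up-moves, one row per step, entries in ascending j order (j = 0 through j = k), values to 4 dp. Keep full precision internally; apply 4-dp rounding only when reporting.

price = 4.0610
boundary = - - - 95.9170 86.5680
tree:
4.0610
7.0283 1.1560
11.8310 2.3316 0.0000
19.1330 4.7029 0.0000 0.0000
28.4820 9.4858 0.0000 0.0000 0.0000
36.9198 19.1330 0.0000 0.0000 0.0000 0.0000

Δt=0.07600, u=1.10800, d=0.90253, q=0.50146, disc=e^(-rΔt)=0.99447
k=5 terminal: V=max(K-S,0) → 36.9198 19.1330 0.0000 0.0000 0.0000 0.0000
k=4: j=0 S=86.5680 intr=28.4820 cont=27.8455 V=28.4820[EX]; j=1 S=106.2757 intr=8.7743 cont=9.4858 V=9.4858[hold]; j=2 S=130.4700 intr=0.0000 cont=0.0000 V=0.0000[hold]; j=3 S=160.1723 intr=0.0000 cont=0.0000 V=0.0000[hold]; j=4 S=196.6365 intr=0.0000 cont=0.0000 V=0.0000[hold]  S*(4)=86.5680
k=3: j=0 S=95.9170 intr=19.1330 cont=18.8513 V=19.1330[EX]; j=1 S=117.7531 intr=0.0000 cont=4.7029 V=4.7029[hold]; j=2 S=144.5603 intr=0.0000 cont=0.0000 V=0.0000[hold]; j=3 S=177.4703 intr=0.0000 cont=0.0000 V=0.0000[hold]  S*(3)=95.9170
k=2: j=0 S=106.2757 intr=8.7743 cont=11.8310 V=11.8310[hold]; j=1 S=130.4700 intr=0.0000 cont=2.3316 V=2.3316[hold]; j=2 S=160.1723 intr=0.0000 cont=0.0000 V=0.0000[hold]  S*(2)=-
k=1: j=0 S=117.7531 intr=0.0000 cont=7.0283 V=7.0283[hold]; j=1 S=144.5603 intr=0.0000 cont=1.1560 V=1.1560[hold]  S*(1)=-
k=0: j=0 S=130.4700 intr=0.0000 cont=4.0610 V=4.0610[hold]  S*(0)=-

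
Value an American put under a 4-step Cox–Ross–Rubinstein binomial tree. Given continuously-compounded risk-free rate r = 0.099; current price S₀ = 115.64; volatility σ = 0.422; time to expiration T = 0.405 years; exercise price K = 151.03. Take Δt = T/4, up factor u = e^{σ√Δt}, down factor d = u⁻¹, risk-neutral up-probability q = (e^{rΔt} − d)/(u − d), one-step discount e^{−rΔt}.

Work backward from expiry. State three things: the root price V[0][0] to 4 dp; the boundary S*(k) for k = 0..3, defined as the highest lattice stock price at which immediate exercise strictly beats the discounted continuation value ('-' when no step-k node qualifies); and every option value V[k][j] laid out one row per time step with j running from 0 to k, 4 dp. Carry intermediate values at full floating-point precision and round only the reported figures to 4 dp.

price = 35.4854
boundary = - 101.1093 115.6400 132.2589
tree:
35.4854
49.9207 21.9819
62.6255 35.3900 9.2198
73.7339 49.9207 18.7711 0.0000
83.4465 62.6255 35.3900 0.0000 0.0000

Δt=0.10125  u=1.14371  d=0.87435  q=0.50388  discount=0.99003
step 4 (expiry): payoffs max(K−S,0) = 83.4465 62.6255 35.3900 0.0000 0.0000
step 3: (k=3,j=0): S=77.2961, (K−S)⁺=73.7339, hold=72.2276 ⇒ V=73.7339 exercise | (k=3,j=1): S=101.1093, (K−S)⁺=49.9207, hold=48.4144 ⇒ V=49.9207 exercise | (k=3,j=2): S=132.2589, (K−S)⁺=18.7711, hold=17.3826 ⇒ V=18.7711 exercise | (k=3,j=3): S=173.0050, (K−S)⁺=0.0000, hold=0.0000 ⇒ V=0.0000 continue  boundary S*=132.2589
step 2: (k=2,j=0): S=88.4045, (K−S)⁺=62.6255, hold=61.1192 ⇒ V=62.6255 exercise | (k=2,j=1): S=115.6400, (K−S)⁺=35.3900, hold=33.8837 ⇒ V=35.3900 exercise | (k=2,j=2): S=151.2662, (K−S)⁺=0.0000, hold=9.2198 ⇒ V=9.2198 continue  boundary S*=115.6400
step 1: (k=1,j=0): S=101.1093, (K−S)⁺=49.9207, hold=48.4144 ⇒ V=49.9207 exercise | (k=1,j=1): S=132.2589, (K−S)⁺=18.7711, hold=21.9819 ⇒ V=21.9819 continue  boundary S*=101.1093
step 0: (k=0,j=0): S=115.6400, (K−S)⁺=35.3900, hold=35.4854 ⇒ V=35.4854 continue  boundary S*=-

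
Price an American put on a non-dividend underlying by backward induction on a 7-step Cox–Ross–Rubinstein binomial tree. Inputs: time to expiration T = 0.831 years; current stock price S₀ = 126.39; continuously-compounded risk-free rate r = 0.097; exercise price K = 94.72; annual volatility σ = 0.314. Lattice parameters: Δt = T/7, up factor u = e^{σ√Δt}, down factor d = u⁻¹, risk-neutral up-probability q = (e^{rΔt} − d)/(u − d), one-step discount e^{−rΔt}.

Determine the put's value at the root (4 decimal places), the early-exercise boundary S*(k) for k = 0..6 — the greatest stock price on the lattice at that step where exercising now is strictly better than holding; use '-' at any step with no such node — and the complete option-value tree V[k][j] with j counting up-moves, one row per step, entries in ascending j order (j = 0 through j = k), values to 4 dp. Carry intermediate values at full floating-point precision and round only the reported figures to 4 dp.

Δt=0.11871, u=1.11426, d=0.89746, q=0.52640, disc=e^(-rΔt)=0.98855
k=7 terminal: V=max(K-S,0) → 35.4530 21.1358 3.3601 0.0000 0.0000 0.0000 0.0000 0.0000
k=6: j=0 S=66.0387 intr=28.6813 cont=27.5968 V=28.6813[EX]; j=1 S=81.9917 intr=12.7283 cont=11.6438 V=12.7283[EX]; j=2 S=101.7985 intr=0.0000 cont=1.5731 V=1.5731[hold]; j=3 S=126.3900 intr=0.0000 cont=0.0000 V=0.0000[hold]; j=4 S=156.9221 intr=0.0000 cont=0.0000 V=0.0000[hold]; j=5 S=194.8298 intr=0.0000 cont=0.0000 V=0.0000[hold]; j=6 S=241.8949 intr=0.0000 cont=0.0000 V=0.0000[hold]  S*(6)=81.9917
k=5: j=0 S=73.5842 intr=21.1358 cont=20.0514 V=21.1358[EX]; j=1 S=91.3599 intr=3.3601 cont=6.7777 V=6.7777[hold]; j=2 S=113.4298 intr=0.0000 cont=0.7365 V=0.7365[hold]; j=3 S=140.8310 intr=0.0000 cont=0.0000 V=0.0000[hold]; j=4 S=174.8516 intr=0.0000 cont=0.0000 V=0.0000[hold]; j=5 S=217.0906 intr=0.0000 cont=0.0000 V=0.0000[hold]  S*(5)=73.5842
k=4: j=0 S=81.9917 intr=12.7283 cont=13.4222 V=13.4222[hold]; j=1 S=101.7985 intr=0.0000 cont=3.5564 V=3.5564[hold]; j=2 S=126.3900 intr=0.0000 cont=0.3448 V=0.3448[hold]; j=3 S=156.9221 intr=0.0000 cont=0.0000 V=0.0000[hold]; j=4 S=194.8298 intr=0.0000 cont=0.0000 V=0.0000[hold]  S*(4)=-
k=3: j=0 S=91.3599 intr=3.3601 cont=8.1346 V=8.1346[hold]; j=1 S=113.4298 intr=0.0000 cont=1.8445 V=1.8445[hold]; j=2 S=140.8310 intr=0.0000 cont=0.1614 V=0.1614[hold]; j=3 S=174.8516 intr=0.0000 cont=0.0000 V=0.0000[hold]  S*(3)=-
k=2: j=0 S=101.7985 intr=0.0000 cont=4.7683 V=4.7683[hold]; j=1 S=126.3900 intr=0.0000 cont=0.9475 V=0.9475[hold]; j=2 S=156.9221 intr=0.0000 cont=0.0756 V=0.0756[hold]  S*(2)=-
k=1: j=0 S=113.4298 intr=0.0000 cont=2.7255 V=2.7255[hold]; j=1 S=140.8310 intr=0.0000 cont=0.4829 V=0.4829[hold]  S*(1)=-
k=0: j=0 S=126.3900 intr=0.0000 cont=1.5273 V=1.5273[hold]  S*(0)=-

price = 1.5273
boundary = - - - - - 73.5842 81.9917
tree:
1.5273
2.7255 0.4829
4.7683 0.9475 0.0756
8.1346 1.8445 0.1614 0.0000
13.4222 3.5564 0.3448 0.0000 0.0000
21.1358 6.7777 0.7365 0.0000 0.0000 0.0000
28.6813 12.7283 1.5731 0.0000 0.0000 0.0000 0.0000
35.4530 21.1358 3.3601 0.0000 0.0000 0.0000 0.0000 0.0000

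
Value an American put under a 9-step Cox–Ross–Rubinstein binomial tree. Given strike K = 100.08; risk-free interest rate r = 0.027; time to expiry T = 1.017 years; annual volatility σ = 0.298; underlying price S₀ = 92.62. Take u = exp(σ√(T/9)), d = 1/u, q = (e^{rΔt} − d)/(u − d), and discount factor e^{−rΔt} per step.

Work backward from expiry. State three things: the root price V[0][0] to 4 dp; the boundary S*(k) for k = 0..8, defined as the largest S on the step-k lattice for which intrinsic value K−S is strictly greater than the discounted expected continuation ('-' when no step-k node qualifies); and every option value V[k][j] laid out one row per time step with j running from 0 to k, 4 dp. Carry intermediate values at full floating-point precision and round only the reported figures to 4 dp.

params: Δt=0.11300 u=1.10536 d=0.90468 q=0.49020 e^(-rΔt)=0.99695
t_9 payoffs: 62.4825 54.1423 43.9520 31.5012 16.2885 0.0000 0.0000 0.0000 0.0000 0.0000
t_8: node(8,0) S=41.5589 payoff=58.5211 vs cont=58.2162 → 58.5211 [stop]  node(8,1) S=50.7779 payoff=49.3021 vs cont=48.9973 → 49.3021 [stop]  node(8,2) S=62.0418 payoff=38.0382 vs cont=37.7333 → 38.0382 [stop]  node(8,3) S=75.8044 payoff=24.2756 vs cont=23.9707 → 24.2756 [stop]  node(8,4) S=92.6200 payoff=7.4600 vs cont=8.2785 → 8.2785 [wait]  node(8,5) S=113.1657 payoff=0.0000 vs cont=0.0000 → 0.0000 [wait]  node(8,6) S=138.2691 payoff=0.0000 vs cont=0.0000 → 0.0000 [wait]  node(8,7) S=168.9410 payoff=0.0000 vs cont=0.0000 → 0.0000 [wait]  node(8,8) S=206.4169 payoff=0.0000 vs cont=0.0000 → 0.0000 [wait]  ⇒ S*(8)=75.8044
t_7: node(7,0) S=45.9377 payoff=54.1423 vs cont=53.8374 → 54.1423 [stop]  node(7,1) S=56.1280 payoff=43.9520 vs cont=43.6471 → 43.9520 [stop]  node(7,2) S=68.5788 payoff=31.5012 vs cont=31.1964 → 31.5012 [stop]  node(7,3) S=83.7915 payoff=16.2885 vs cont=16.3837 → 16.3837 [wait]  node(7,4) S=102.3788 payoff=0.0000 vs cont=4.2075 → 4.2075 [wait]  node(7,5) S=125.0892 payoff=0.0000 vs cont=0.0000 → 0.0000 [wait]  node(7,6) S=152.8376 payoff=0.0000 vs cont=0.0000 → 0.0000 [wait]  node(7,7) S=186.7412 payoff=0.0000 vs cont=0.0000 → 0.0000 [wait]  ⇒ S*(7)=68.5788
t_6: node(6,0) S=50.7779 payoff=49.3021 vs cont=48.9973 → 49.3021 [stop]  node(6,1) S=62.0418 payoff=38.0382 vs cont=37.7333 → 38.0382 [stop]  node(6,2) S=75.8044 payoff=24.2756 vs cont=24.0172 → 24.2756 [stop]  node(6,3) S=92.6200 payoff=7.4600 vs cont=10.3832 → 10.3832 [wait]  node(6,4) S=113.1657 payoff=0.0000 vs cont=2.1384 → 2.1384 [wait]  node(6,5) S=138.2691 payoff=0.0000 vs cont=0.0000 → 0.0000 [wait]  node(6,6) S=168.9410 payoff=0.0000 vs cont=0.0000 → 0.0000 [wait]  ⇒ S*(6)=75.8044
t_5: node(5,0) S=56.1280 payoff=43.9520 vs cont=43.6471 → 43.9520 [stop]  node(5,1) S=68.5788 payoff=31.5012 vs cont=31.1964 → 31.5012 [stop]  node(5,2) S=83.7915 payoff=16.2885 vs cont=17.4122 → 17.4122 [wait]  node(5,3) S=102.3788 payoff=0.0000 vs cont=6.3223 → 6.3223 [wait]  node(5,4) S=125.0892 payoff=0.0000 vs cont=1.0868 → 1.0868 [wait]  node(5,5) S=152.8376 payoff=0.0000 vs cont=0.0000 → 0.0000 [wait]  ⇒ S*(5)=68.5788
t_4: node(4,0) S=62.0418 payoff=38.0382 vs cont=37.7333 → 38.0382 [stop]  node(4,1) S=75.8044 payoff=24.2756 vs cont=24.5198 → 24.5198 [wait]  node(4,2) S=92.6200 payoff=7.4600 vs cont=11.9394 → 11.9394 [wait]  node(4,3) S=113.1657 payoff=0.0000 vs cont=3.7444 → 3.7444 [wait]  node(4,4) S=138.2691 payoff=0.0000 vs cont=0.5524 → 0.5524 [wait]  ⇒ S*(4)=62.0418
t_3: node(3,0) S=68.5788 payoff=31.5012 vs cont=31.3158 → 31.5012 [stop]  node(3,1) S=83.7915 payoff=16.2885 vs cont=18.2970 → 18.2970 [wait]  node(3,2) S=102.3788 payoff=0.0000 vs cont=7.8981 → 7.8981 [wait]  node(3,3) S=125.0892 payoff=0.0000 vs cont=2.1730 → 2.1730 [wait]  ⇒ S*(3)=68.5788
t_2: node(2,0) S=75.8044 payoff=24.2756 vs cont=24.9522 → 24.9522 [wait]  node(2,1) S=92.6200 payoff=7.4600 vs cont=13.1592 → 13.1592 [wait]  node(2,2) S=113.1657 payoff=0.0000 vs cont=5.0761 → 5.0761 [wait]  ⇒ S*(2)=-
t_1: node(1,0) S=83.7915 payoff=16.2885 vs cont=19.1128 → 19.1128 [wait]  node(1,1) S=102.3788 payoff=0.0000 vs cont=9.1688 → 9.1688 [wait]  ⇒ S*(1)=-
t_0: node(0,0) S=92.6200 payoff=7.4600 vs cont=14.1949 → 14.1949 [wait]  ⇒ S*(0)=-

price = 14.1949
boundary = - - - 68.5788 62.0418 68.5788 75.8044 68.5788 75.8044
tree:
14.1949
19.1128 9.1688
24.9522 13.1592 5.0761
31.5012 18.2970 7.8981 2.1730
38.0382 24.5198 11.9394 3.7444 0.5524
43.9520 31.5012 17.4122 6.3223 1.0868 0.0000
49.3021 38.0382 24.2756 10.3832 2.1384 0.0000 0.0000
54.1423 43.9520 31.5012 16.3837 4.2075 0.0000 0.0000 0.0000
58.5211 49.3021 38.0382 24.2756 8.2785 0.0000 0.0000 0.0000 0.0000
62.4825 54.1423 43.9520 31.5012 16.2885 0.0000 0.0000 0.0000 0.0000 0.0000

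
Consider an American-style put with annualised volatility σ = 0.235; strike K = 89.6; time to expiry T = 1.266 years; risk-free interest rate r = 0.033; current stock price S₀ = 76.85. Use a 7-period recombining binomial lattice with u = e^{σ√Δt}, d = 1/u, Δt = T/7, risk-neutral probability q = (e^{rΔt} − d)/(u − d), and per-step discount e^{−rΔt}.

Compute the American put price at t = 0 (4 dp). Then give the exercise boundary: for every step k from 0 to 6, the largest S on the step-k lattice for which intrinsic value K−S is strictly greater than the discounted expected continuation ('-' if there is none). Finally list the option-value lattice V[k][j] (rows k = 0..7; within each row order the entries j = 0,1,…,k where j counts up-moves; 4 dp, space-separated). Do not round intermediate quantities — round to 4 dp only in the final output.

price = 14.9125
boundary = - - 62.9271 69.5410 62.9271 69.5410 76.8500
tree:
14.9125
20.3013 9.8058
26.6729 14.2949 5.5207
32.6577 20.0590 8.8130 2.3582
38.0734 26.6729 13.6001 4.2238 0.5569
42.9739 32.6577 20.0590 7.4287 1.1317 0.0000
47.4084 38.0734 26.6729 12.7500 2.2996 0.0000 0.0000
51.4212 42.9739 32.6577 20.0590 4.6728 0.0000 0.0000 0.0000

params: Δt=0.18086 u=1.10510 d=0.90489 q=0.50494 e^(-rΔt)=0.99405
t_7 payoffs: 51.4212 42.9739 32.6577 20.0590 4.6728 0.0000 0.0000 0.0000
t_6: node(6,0) S=42.1916 payoff=47.4084 vs cont=46.8753 → 47.4084 [stop]  node(6,1) S=51.5266 payoff=38.0734 vs cont=37.5402 → 38.0734 [stop]  node(6,2) S=62.9271 payoff=26.6729 vs cont=26.1397 → 26.6729 [stop]  node(6,3) S=76.8500 payoff=12.7500 vs cont=12.2168 → 12.7500 [stop]  node(6,4) S=93.8534 payoff=0.0000 vs cont=2.2996 → 2.2996 [wait]  node(6,5) S=114.6188 payoff=0.0000 vs cont=0.0000 → 0.0000 [wait]  node(6,6) S=139.9787 payoff=0.0000 vs cont=0.0000 → 0.0000 [wait]  ⇒ S*(6)=76.8500
t_5: node(5,0) S=46.6261 payoff=42.9739 vs cont=42.4408 → 42.9739 [stop]  node(5,1) S=56.9423 payoff=32.6577 vs cont=32.1246 → 32.6577 [stop]  node(5,2) S=69.5410 payoff=20.0590 vs cont=19.5258 → 20.0590 [stop]  node(5,3) S=84.9272 payoff=4.6728 vs cont=7.4287 → 7.4287 [wait]  node(5,4) S=103.7177 payoff=0.0000 vs cont=1.1317 → 1.1317 [wait]  node(5,5) S=126.6657 payoff=0.0000 vs cont=0.0000 → 0.0000 [wait]  ⇒ S*(5)=69.5410
t_4: node(4,0) S=51.5266 payoff=38.0734 vs cont=37.5402 → 38.0734 [stop]  node(4,1) S=62.9271 payoff=26.6729 vs cont=26.1397 → 26.6729 [stop]  node(4,2) S=76.8500 payoff=12.7500 vs cont=13.6001 → 13.6001 [wait]  node(4,3) S=93.8534 payoff=0.0000 vs cont=4.2238 → 4.2238 [wait]  node(4,4) S=114.6188 payoff=0.0000 vs cont=0.5569 → 0.5569 [wait]  ⇒ S*(4)=62.9271
t_3: node(3,0) S=56.9423 payoff=32.6577 vs cont=32.1246 → 32.6577 [stop]  node(3,1) S=69.5410 payoff=20.0590 vs cont=19.9526 → 20.0590 [stop]  node(3,2) S=84.9272 payoff=4.6728 vs cont=8.8130 → 8.8130 [wait]  node(3,3) S=103.7177 payoff=0.0000 vs cont=2.3582 → 2.3582 [wait]  ⇒ S*(3)=69.5410
t_2: node(2,0) S=62.9271 payoff=26.6729 vs cont=26.1397 → 26.6729 [stop]  node(2,1) S=76.8500 payoff=12.7500 vs cont=14.2949 → 14.2949 [wait]  node(2,2) S=93.8534 payoff=0.0000 vs cont=5.5207 → 5.5207 [wait]  ⇒ S*(2)=62.9271
t_1: node(1,0) S=69.5410 payoff=20.0590 vs cont=20.3013 → 20.3013 [wait]  node(1,1) S=84.9272 payoff=4.6728 vs cont=9.8058 → 9.8058 [wait]  ⇒ S*(1)=-
t_0: node(0,0) S=76.8500 payoff=12.7500 vs cont=14.9125 → 14.9125 [wait]  ⇒ S*(0)=-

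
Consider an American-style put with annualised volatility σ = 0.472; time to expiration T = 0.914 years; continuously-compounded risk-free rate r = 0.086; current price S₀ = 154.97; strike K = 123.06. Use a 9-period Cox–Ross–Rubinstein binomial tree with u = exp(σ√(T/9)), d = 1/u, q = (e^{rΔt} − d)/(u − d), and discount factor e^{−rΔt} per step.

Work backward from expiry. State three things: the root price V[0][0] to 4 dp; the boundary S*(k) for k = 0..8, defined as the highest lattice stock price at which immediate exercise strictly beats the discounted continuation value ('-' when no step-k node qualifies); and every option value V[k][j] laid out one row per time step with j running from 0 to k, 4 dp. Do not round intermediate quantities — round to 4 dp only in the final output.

params: Δt=0.10156 u=1.16232 d=0.86035 q=0.49152 e^(-rΔt)=0.99130
t_9 payoffs: 83.0356 68.9878 50.0094 24.3700 0.0000 0.0000 0.0000 0.0000 0.0000 0.0000
t_8: node(8,0) S=46.5210 payoff=76.5390 vs cont=75.4689 → 76.5390 [stop]  node(8,1) S=62.8491 payoff=60.2109 vs cont=59.1408 → 60.2109 [stop]  node(8,2) S=84.9080 payoff=38.1520 vs cont=37.0819 → 38.1520 [stop]  node(8,3) S=114.7091 payoff=8.3509 vs cont=12.2840 → 12.2840 [wait]  node(8,4) S=154.9700 payoff=0.0000 vs cont=0.0000 → 0.0000 [wait]  node(8,5) S=209.3617 payoff=0.0000 vs cont=0.0000 → 0.0000 [wait]  node(8,6) S=282.8439 payoff=0.0000 vs cont=0.0000 → 0.0000 [wait]  node(8,7) S=382.1171 payoff=0.0000 vs cont=0.0000 → 0.0000 [wait]  node(8,8) S=516.2334 payoff=0.0000 vs cont=0.0000 → 0.0000 [wait]  ⇒ S*(8)=84.9080
t_7: node(7,0) S=54.0722 payoff=68.9878 vs cont=67.9177 → 68.9878 [stop]  node(7,1) S=73.0506 payoff=50.0094 vs cont=48.9393 → 50.0094 [stop]  node(7,2) S=98.6900 payoff=24.3700 vs cont=25.2163 → 25.2163 [wait]  node(7,3) S=133.3284 payoff=0.0000 vs cont=6.1919 → 6.1919 [wait]  node(7,4) S=180.1244 payoff=0.0000 vs cont=0.0000 → 0.0000 [wait]  node(7,5) S=243.3448 payoff=0.0000 vs cont=0.0000 → 0.0000 [wait]  node(7,6) S=328.7545 payoff=0.0000 vs cont=0.0000 → 0.0000 [wait]  node(7,7) S=444.1414 payoff=0.0000 vs cont=0.0000 → 0.0000 [wait]  ⇒ S*(7)=73.0506
t_6: node(6,0) S=62.8491 payoff=60.2109 vs cont=59.1408 → 60.2109 [stop]  node(6,1) S=84.9080 payoff=38.1520 vs cont=37.4943 → 38.1520 [stop]  node(6,2) S=114.7091 payoff=8.3509 vs cont=15.7275 → 15.7275 [wait]  node(6,3) S=154.9700 payoff=0.0000 vs cont=3.1211 → 3.1211 [wait]  node(6,4) S=209.3617 payoff=0.0000 vs cont=0.0000 → 0.0000 [wait]  node(6,5) S=282.8439 payoff=0.0000 vs cont=0.0000 → 0.0000 [wait]  node(6,6) S=382.1171 payoff=0.0000 vs cont=0.0000 → 0.0000 [wait]  ⇒ S*(6)=84.9080
t_5: node(5,0) S=73.0506 payoff=50.0094 vs cont=48.9393 → 50.0094 [stop]  node(5,1) S=98.6900 payoff=24.3700 vs cont=26.8941 → 26.8941 [wait]  node(5,2) S=133.3284 payoff=0.0000 vs cont=9.4484 → 9.4484 [wait]  node(5,3) S=180.1244 payoff=0.0000 vs cont=1.5732 → 1.5732 [wait]  node(5,4) S=243.3448 payoff=0.0000 vs cont=0.0000 → 0.0000 [wait]  node(5,5) S=328.7545 payoff=0.0000 vs cont=0.0000 → 0.0000 [wait]  ⇒ S*(5)=73.0506
t_4: node(4,0) S=84.9080 payoff=38.1520 vs cont=38.3118 → 38.3118 [wait]  node(4,1) S=114.7091 payoff=8.3509 vs cont=18.1599 → 18.1599 [wait]  node(4,2) S=154.9700 payoff=0.0000 vs cont=5.5291 → 5.5291 [wait]  node(4,3) S=209.3617 payoff=0.0000 vs cont=0.7930 → 0.7930 [wait]  node(4,4) S=282.8439 payoff=0.0000 vs cont=0.0000 → 0.0000 [wait]  ⇒ S*(4)=-
t_3: node(3,0) S=98.6900 payoff=24.3700 vs cont=28.1598 → 28.1598 [wait]  node(3,1) S=133.3284 payoff=0.0000 vs cont=11.8478 → 11.8478 [wait]  node(3,2) S=180.1244 payoff=0.0000 vs cont=3.1734 → 3.1734 [wait]  node(3,3) S=243.3448 payoff=0.0000 vs cont=0.3997 → 0.3997 [wait]  ⇒ S*(3)=-
t_2: node(2,0) S=114.7091 payoff=8.3509 vs cont=19.9670 → 19.9670 [wait]  node(2,1) S=154.9700 payoff=0.0000 vs cont=7.5182 → 7.5182 [wait]  node(2,2) S=209.3617 payoff=0.0000 vs cont=1.7944 → 1.7944 [wait]  ⇒ S*(2)=-
t_1: node(1,0) S=133.3284 payoff=0.0000 vs cont=13.7278 → 13.7278 [wait]  node(1,1) S=180.1244 payoff=0.0000 vs cont=4.6639 → 4.6639 [wait]  ⇒ S*(1)=-
t_0: node(0,0) S=154.9700 payoff=0.0000 vs cont=9.1921 → 9.1921 [wait]  ⇒ S*(0)=-

price = 9.1921
boundary = - - - - - 73.0506 84.9080 73.0506 84.9080
tree:
9.1921
13.7278 4.6639
19.9670 7.5182 1.7944
28.1598 11.8478 3.1734 0.3997
38.3118 18.1599 5.5291 0.7930 0.0000
50.0094 26.8941 9.4484 1.5732 0.0000 0.0000
60.2109 38.1520 15.7275 3.1211 0.0000 0.0000 0.0000
68.9878 50.0094 25.2163 6.1919 0.0000 0.0000 0.0000 0.0000
76.5390 60.2109 38.1520 12.2840 0.0000 0.0000 0.0000 0.0000 0.0000
83.0356 68.9878 50.0094 24.3700 0.0000 0.0000 0.0000 0.0000 0.0000 0.0000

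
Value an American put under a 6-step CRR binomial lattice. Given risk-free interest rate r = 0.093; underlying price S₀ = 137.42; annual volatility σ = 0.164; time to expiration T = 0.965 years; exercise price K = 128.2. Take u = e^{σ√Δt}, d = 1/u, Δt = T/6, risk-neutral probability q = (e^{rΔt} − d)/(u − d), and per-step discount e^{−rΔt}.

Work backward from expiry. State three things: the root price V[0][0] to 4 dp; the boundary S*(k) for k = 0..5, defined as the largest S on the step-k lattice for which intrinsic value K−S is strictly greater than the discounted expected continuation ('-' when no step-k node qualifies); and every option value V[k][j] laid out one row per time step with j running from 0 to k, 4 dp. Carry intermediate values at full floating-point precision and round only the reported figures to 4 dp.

Δt=0.16083  u=1.06798  d=0.93635  q=0.59804  discount=0.98515
step 6 (expiry): payoffs max(K−S,0) = 35.5880 22.5682 7.7180 0.0000 0.0000 0.0000 0.0000
step 5: (k=5,j=0): S=98.9079, (K−S)⁺=29.2921, hold=27.3888 ⇒ V=29.2921 exercise | (k=5,j=1): S=112.8128, (K−S)⁺=15.3872, hold=13.4839 ⇒ V=15.3872 exercise | (k=5,j=2): S=128.6726, (K−S)⁺=0.0000, hold=3.0562 ⇒ V=3.0562 continue | (k=5,j=3): S=146.7620, (K−S)⁺=0.0000, hold=0.0000 ⇒ V=0.0000 continue | (k=5,j=4): S=167.3946, (K−S)⁺=0.0000, hold=0.0000 ⇒ V=0.0000 continue | (k=5,j=5): S=190.9277, (K−S)⁺=0.0000, hold=0.0000 ⇒ V=0.0000 continue  boundary S*=112.8128
step 4: (k=4,j=0): S=105.6318, (K−S)⁺=22.5682, hold=20.6649 ⇒ V=22.5682 exercise | (k=4,j=1): S=120.4820, (K−S)⁺=7.7180, hold=7.8937 ⇒ V=7.8937 continue | (k=4,j=2): S=137.4200, (K−S)⁺=0.0000, hold=1.2102 ⇒ V=1.2102 continue | (k=4,j=3): S=156.7392, (K−S)⁺=0.0000, hold=0.0000 ⇒ V=0.0000 continue | (k=4,j=4): S=178.7743, (K−S)⁺=0.0000, hold=0.0000 ⇒ V=0.0000 continue  boundary S*=105.6318
step 3: (k=3,j=0): S=112.8128, (K−S)⁺=15.3872, hold=13.5875 ⇒ V=15.3872 exercise | (k=3,j=1): S=128.6726, (K−S)⁺=0.0000, hold=3.8388 ⇒ V=3.8388 continue | (k=3,j=2): S=146.7620, (K−S)⁺=0.0000, hold=0.4792 ⇒ V=0.4792 continue | (k=3,j=3): S=167.3946, (K−S)⁺=0.0000, hold=0.0000 ⇒ V=0.0000 continue  boundary S*=112.8128
step 2: (k=2,j=0): S=120.4820, (K−S)⁺=7.7180, hold=8.3548 ⇒ V=8.3548 continue | (k=2,j=1): S=137.4200, (K−S)⁺=0.0000, hold=1.8025 ⇒ V=1.8025 continue | (k=2,j=2): S=156.7392, (K−S)⁺=0.0000, hold=0.1898 ⇒ V=0.1898 continue  boundary S*=-
step 1: (k=1,j=0): S=128.6726, (K−S)⁺=0.0000, hold=4.3704 ⇒ V=4.3704 continue | (k=1,j=1): S=146.7620, (K−S)⁺=0.0000, hold=0.8256 ⇒ V=0.8256 continue  boundary S*=-
step 0: (k=0,j=0): S=137.4200, (K−S)⁺=0.0000, hold=2.2170 ⇒ V=2.2170 continue  boundary S*=-

price = 2.2170
boundary = - - - 112.8128 105.6318 112.8128
tree:
2.2170
4.3704 0.8256
8.3548 1.8025 0.1898
15.3872 3.8388 0.4792 0.0000
22.5682 7.8937 1.2102 0.0000 0.0000
29.2921 15.3872 3.0562 0.0000 0.0000 0.0000
35.5880 22.5682 7.7180 0.0000 0.0000 0.0000 0.0000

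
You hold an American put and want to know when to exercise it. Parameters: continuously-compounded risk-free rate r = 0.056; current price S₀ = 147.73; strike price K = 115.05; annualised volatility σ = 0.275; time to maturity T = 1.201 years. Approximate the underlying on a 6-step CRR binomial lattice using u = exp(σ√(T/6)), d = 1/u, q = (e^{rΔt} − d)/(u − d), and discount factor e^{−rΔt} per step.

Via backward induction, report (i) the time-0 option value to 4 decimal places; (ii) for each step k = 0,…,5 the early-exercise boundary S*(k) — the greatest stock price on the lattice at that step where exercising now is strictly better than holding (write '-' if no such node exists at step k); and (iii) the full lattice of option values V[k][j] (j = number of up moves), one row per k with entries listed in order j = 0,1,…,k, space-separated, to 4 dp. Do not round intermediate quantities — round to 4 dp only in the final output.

price = 2.7014
boundary = - - - - 90.3098 102.1336
tree:
2.7014
4.9066 0.6835
8.7172 1.4251 0.0000
15.0205 2.9712 0.0000 0.0000
24.7402 6.1950 0.0000 0.0000 0.0000
35.1951 12.9164 0.0000 0.0000 0.0000 0.0000
44.4397 24.7402 0.0000 0.0000 0.0000 0.0000 0.0000

Δt=0.20017, u=1.13092, d=0.88423, q=0.51497, disc=e^(-rΔt)=0.98885
k=6 terminal: V=max(K-S,0) → 44.4397 24.7402 0.0000 0.0000 0.0000 0.0000 0.0000
k=5: j=0 S=79.8549 intr=35.1951 cont=33.9127 V=35.1951[EX]; j=1 S=102.1336 intr=12.9164 cont=11.8659 V=12.9164[EX]; j=2 S=130.6277 intr=0.0000 cont=0.0000 V=0.0000[hold]; j=3 S=167.0714 intr=0.0000 cont=0.0000 V=0.0000[hold]; j=4 S=213.6825 intr=0.0000 cont=0.0000 V=0.0000[hold]; j=5 S=273.2976 intr=0.0000 cont=0.0000 V=0.0000[hold]  S*(5)=102.1336
k=4: j=0 S=90.3098 intr=24.7402 cont=23.4577 V=24.7402[EX]; j=1 S=115.5053 intr=0.0000 cont=6.1950 V=6.1950[hold]; j=2 S=147.7300 intr=0.0000 cont=0.0000 V=0.0000[hold]; j=3 S=188.9450 intr=0.0000 cont=0.0000 V=0.0000[hold]; j=4 S=241.6586 intr=0.0000 cont=0.0000 V=0.0000[hold]  S*(4)=90.3098
k=3: j=0 S=102.1336 intr=12.9164 cont=15.0205 V=15.0205[hold]; j=1 S=130.6277 intr=0.0000 cont=2.9712 V=2.9712[hold]; j=2 S=167.0714 intr=0.0000 cont=0.0000 V=0.0000[hold]; j=3 S=213.6825 intr=0.0000 cont=0.0000 V=0.0000[hold]  S*(3)=-
k=2: j=0 S=115.5053 intr=0.0000 cont=8.7172 V=8.7172[hold]; j=1 S=147.7300 intr=0.0000 cont=1.4251 V=1.4251[hold]; j=2 S=188.9450 intr=0.0000 cont=0.0000 V=0.0000[hold]  S*(2)=-
k=1: j=0 S=130.6277 intr=0.0000 cont=4.9066 V=4.9066[hold]; j=1 S=167.0714 intr=0.0000 cont=0.6835 V=0.6835[hold]  S*(1)=-
k=0: j=0 S=147.7300 intr=0.0000 cont=2.7014 V=2.7014[hold]  S*(0)=-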